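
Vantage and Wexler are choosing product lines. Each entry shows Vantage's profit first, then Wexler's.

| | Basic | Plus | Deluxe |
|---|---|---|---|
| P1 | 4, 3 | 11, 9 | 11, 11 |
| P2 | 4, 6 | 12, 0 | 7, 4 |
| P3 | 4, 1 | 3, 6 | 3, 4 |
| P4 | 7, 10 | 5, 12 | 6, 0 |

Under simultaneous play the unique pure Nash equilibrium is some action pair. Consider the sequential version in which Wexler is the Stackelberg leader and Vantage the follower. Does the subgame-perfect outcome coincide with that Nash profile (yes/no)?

Vantage best-responds to each possible Wexler move:
- Basic: Vantage compares 4, 4, 4, 7 and picks P4; Wexler would get 10.
- Plus: Vantage compares 11, 12, 3, 5 and picks P2; Wexler would get 0.
- Deluxe: Vantage compares 11, 7, 3, 6 and picks P1; Wexler would get 11.
Wexler's induced payoffs are 10, 0, 11, so Wexler commits to Deluxe. Subgame-perfect outcome: (P1, Deluxe) with payoffs (11, 11).
Under simultaneous play:
Vantage's best replies: Basic→P4; Plus→P2; Deluxe→P1.
Wexler's best replies: P1→Deluxe; P2→Basic; P3→Plus; P4→Plus.
Only (P1, Deluxe) has each player best-responding; Nash payoffs (11, 11).
Sequential outcome (P1, Deluxe) coincides with the Nash profile (P1, Deluxe).

yes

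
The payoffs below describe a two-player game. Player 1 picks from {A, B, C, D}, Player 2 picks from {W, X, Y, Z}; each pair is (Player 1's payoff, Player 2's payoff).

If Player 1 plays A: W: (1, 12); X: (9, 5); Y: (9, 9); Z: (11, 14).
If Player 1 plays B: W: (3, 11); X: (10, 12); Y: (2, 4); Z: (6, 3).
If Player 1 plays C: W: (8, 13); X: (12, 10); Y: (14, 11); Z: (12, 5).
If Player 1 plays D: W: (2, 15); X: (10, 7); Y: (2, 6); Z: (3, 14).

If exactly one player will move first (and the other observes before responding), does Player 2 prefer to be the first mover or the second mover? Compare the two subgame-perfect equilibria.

second

If Player 1 leads: Player 2's best replies are A→Z, B→X, C→W, D→W; Player 1's induced payoffs 11, 10, 8, 2; outcome (A, Z), payoffs (11, 14).
If Player 2 leads: Player 1's best replies are W→C, X→C, Y→C, Z→C; Player 2's induced payoffs 13, 10, 11, 5; outcome (C, W), payoffs (8, 13).
Player 2 gets 13 moving first and 14 moving second, so Player 2 prefers to move second.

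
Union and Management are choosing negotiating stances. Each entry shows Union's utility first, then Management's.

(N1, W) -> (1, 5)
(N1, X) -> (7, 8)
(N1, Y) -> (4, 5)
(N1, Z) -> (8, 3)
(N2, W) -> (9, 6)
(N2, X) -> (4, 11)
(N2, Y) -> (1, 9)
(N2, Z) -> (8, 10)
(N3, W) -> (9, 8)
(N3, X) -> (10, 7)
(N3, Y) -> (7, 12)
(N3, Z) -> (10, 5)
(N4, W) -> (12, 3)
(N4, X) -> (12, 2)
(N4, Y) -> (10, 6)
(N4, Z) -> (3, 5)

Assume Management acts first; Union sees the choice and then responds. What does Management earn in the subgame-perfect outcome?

Backward induction with Management moving first.
- W: Union compares 1, 9, 9, 12 and picks N4; Management would get 3.
- X: Union compares 7, 4, 10, 12 and picks N4; Management would get 2.
- Y: Union compares 4, 1, 7, 10 and picks N4; Management would get 6.
- Z: Union compares 8, 8, 10, 3 and picks N3; Management would get 5.
Management's induced payoffs are 3, 2, 6, 5, so Management commits to Y. Subgame-perfect outcome: (N4, Y) with payoffs (10, 6).

6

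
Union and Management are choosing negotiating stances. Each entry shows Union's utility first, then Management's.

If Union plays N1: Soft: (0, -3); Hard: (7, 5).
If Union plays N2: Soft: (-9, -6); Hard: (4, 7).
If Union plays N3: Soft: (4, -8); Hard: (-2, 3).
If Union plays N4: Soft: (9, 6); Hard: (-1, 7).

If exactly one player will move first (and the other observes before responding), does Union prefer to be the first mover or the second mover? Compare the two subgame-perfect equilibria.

second

If Union leads: Management's best replies are N1→Hard, N2→Hard, N3→Hard, N4→Hard; Union's induced payoffs 7, 4, -2, -1; outcome (N1, Hard), payoffs (7, 5).
If Management leads: Union's best replies are Soft→N4, Hard→N1; Management's induced payoffs 6, 5; outcome (N4, Soft), payoffs (9, 6).
Union gets 7 moving first and 9 moving second, so Union prefers to move second.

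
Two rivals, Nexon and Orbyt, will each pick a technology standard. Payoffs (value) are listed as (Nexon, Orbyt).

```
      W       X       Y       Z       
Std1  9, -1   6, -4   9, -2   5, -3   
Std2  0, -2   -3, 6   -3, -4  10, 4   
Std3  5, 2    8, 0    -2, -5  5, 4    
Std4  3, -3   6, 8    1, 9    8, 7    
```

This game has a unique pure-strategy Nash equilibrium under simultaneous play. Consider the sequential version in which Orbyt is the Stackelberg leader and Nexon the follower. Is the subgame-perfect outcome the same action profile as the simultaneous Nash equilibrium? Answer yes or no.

no

Solve by backward induction (Orbyt leads).
- W → Nexon plays Std1 (best of 9, 0, 5, 3); Orbyt gets -1.
- X → Nexon plays Std3 (best of 6, -3, 8, 6); Orbyt gets 0.
- Y → Nexon plays Std1 (best of 9, -3, -2, 1); Orbyt gets -2.
- Z → Nexon plays Std2 (best of 5, 10, 5, 8); Orbyt gets 4.
Maximizing over -1, 0, -2, 4, Orbyt chooses Z. Subgame-perfect outcome: (Std2, Z) with payoffs (10, 4).
Under simultaneous play:
Nexon's best replies: W→Std1; X→Std3; Y→Std1; Z→Std2.
Orbyt's best replies: Std1→W; Std2→X; Std3→Z; Std4→Y.
The unique mutual best reply is (Std1, W), giving (9, -1).
Sequential outcome (Std2, Z) differs from the Nash profile (Std1, W).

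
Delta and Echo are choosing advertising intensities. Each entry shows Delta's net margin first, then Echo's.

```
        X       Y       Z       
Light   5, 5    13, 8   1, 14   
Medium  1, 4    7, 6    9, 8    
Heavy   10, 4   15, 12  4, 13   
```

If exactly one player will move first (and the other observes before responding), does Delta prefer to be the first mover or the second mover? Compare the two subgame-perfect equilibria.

If Delta leads: Echo's best replies are Light→Z, Medium→Z, Heavy→Z; Delta's induced payoffs 1, 9, 4; outcome (Medium, Z), payoffs (9, 8).
If Echo leads: Delta's best replies are X→Heavy, Y→Heavy, Z→Medium; Echo's induced payoffs 4, 12, 8; outcome (Heavy, Y), payoffs (15, 12).
Delta gets 9 moving first and 15 moving second, so Delta prefers to move second.

second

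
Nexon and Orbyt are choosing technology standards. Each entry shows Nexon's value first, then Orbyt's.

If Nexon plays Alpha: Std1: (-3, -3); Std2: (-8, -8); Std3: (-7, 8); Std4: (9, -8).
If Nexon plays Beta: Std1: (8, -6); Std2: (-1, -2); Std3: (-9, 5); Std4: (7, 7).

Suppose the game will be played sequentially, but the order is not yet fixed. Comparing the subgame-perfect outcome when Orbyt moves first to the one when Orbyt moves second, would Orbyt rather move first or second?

If Nexon leads: Orbyt's best replies are Alpha→Std3, Beta→Std4; Nexon's induced payoffs -7, 7; outcome (Beta, Std4), payoffs (7, 7).
If Orbyt leads: Nexon's best replies are Std1→Beta, Std2→Beta, Std3→Alpha, Std4→Alpha; Orbyt's induced payoffs -6, -2, 8, -8; outcome (Alpha, Std3), payoffs (-7, 8).
Orbyt gets 8 moving first and 7 moving second, so Orbyt prefers to move first.

first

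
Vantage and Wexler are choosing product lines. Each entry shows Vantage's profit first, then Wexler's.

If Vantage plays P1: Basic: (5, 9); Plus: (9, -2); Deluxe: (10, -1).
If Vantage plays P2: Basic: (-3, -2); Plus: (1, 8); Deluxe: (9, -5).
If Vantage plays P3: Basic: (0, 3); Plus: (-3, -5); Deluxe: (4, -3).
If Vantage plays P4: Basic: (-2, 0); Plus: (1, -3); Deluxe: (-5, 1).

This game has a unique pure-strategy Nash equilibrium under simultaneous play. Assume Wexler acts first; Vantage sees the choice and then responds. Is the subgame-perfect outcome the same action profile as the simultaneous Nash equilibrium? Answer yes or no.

Work backward from Vantage's decision.
- Basic: Vantage compares 5, -3, 0, -2 and picks P1; Wexler would get 9.
- Plus: Vantage compares 9, 1, -3, 1 and picks P1; Wexler would get -2.
- Deluxe: Vantage compares 10, 9, 4, -5 and picks P1; Wexler would get -1.
Wexler's induced payoffs are 9, -2, -1, so Wexler commits to Basic. Subgame-perfect outcome: (P1, Basic) with payoffs (5, 9).
For the simultaneous game, intersect best replies.
Vantage's best replies: Basic→P1; Plus→P1; Deluxe→P1.
Wexler's best replies: P1→Basic; P2→Plus; P3→Basic; P4→Deluxe.
The unique mutual best reply is (P1, Basic), giving (5, 9).
Sequential outcome (P1, Basic) coincides with the Nash profile (P1, Basic).

yes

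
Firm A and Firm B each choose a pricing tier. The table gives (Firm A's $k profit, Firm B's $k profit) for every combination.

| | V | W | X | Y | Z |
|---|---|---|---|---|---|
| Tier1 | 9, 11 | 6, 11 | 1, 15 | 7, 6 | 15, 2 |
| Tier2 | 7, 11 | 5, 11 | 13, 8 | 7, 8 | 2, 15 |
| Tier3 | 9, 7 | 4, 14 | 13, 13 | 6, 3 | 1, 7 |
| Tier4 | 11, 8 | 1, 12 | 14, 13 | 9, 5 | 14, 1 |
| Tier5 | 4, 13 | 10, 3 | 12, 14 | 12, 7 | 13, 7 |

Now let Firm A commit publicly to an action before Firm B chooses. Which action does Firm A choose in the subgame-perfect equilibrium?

Tier4

Firm B best-responds to each possible Firm A move:
- Tier1: Firm B compares 11, 11, 15, 6, 2 and picks X; Firm A would get 1.
- Tier2: Firm B compares 11, 11, 8, 8, 15 and picks Z; Firm A would get 2.
- Tier3: Firm B compares 7, 14, 13, 3, 7 and picks W; Firm A would get 4.
- Tier4: Firm B compares 8, 12, 13, 5, 1 and picks X; Firm A would get 14.
- Tier5: Firm B compares 13, 3, 14, 7, 7 and picks X; Firm A would get 12.
Among 1, 2, 4, 14, 12, the best is 14 at Tier4. Subgame-perfect outcome: (Tier4, X) with payoffs (14, 13).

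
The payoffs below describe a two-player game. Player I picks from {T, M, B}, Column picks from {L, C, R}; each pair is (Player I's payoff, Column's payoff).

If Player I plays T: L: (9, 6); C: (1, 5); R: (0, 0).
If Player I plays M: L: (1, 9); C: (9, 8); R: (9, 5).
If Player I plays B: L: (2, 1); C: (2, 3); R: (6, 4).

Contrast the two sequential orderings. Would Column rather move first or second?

If Player I leads: Column's best replies are T→L, M→L, B→R; Player I's induced payoffs 9, 1, 6; outcome (T, L), payoffs (9, 6).
If Column leads: Player I's best replies are L→T, C→M, R→M; Column's induced payoffs 6, 8, 5; outcome (M, C), payoffs (9, 8).
Column gets 8 moving first and 6 moving second, so Column prefers to move first.

first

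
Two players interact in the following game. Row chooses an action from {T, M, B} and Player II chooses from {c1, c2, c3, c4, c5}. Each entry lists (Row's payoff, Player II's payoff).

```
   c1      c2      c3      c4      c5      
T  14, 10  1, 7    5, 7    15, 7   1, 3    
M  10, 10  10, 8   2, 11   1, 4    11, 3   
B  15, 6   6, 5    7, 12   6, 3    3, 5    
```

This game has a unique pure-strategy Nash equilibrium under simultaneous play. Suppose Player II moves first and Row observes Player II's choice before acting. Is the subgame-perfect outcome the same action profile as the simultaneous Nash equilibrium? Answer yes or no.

yes

Backward induction with Player II moving first.
- c1: Row compares 14, 10, 15 and picks B; Player II would get 6.
- c2: Row compares 1, 10, 6 and picks M; Player II would get 8.
- c3: Row compares 5, 2, 7 and picks B; Player II would get 12.
- c4: Row compares 15, 1, 6 and picks T; Player II would get 7.
- c5: Row compares 1, 11, 3 and picks M; Player II would get 3.
Player II's induced payoffs are 6, 8, 12, 7, 3, so Player II commits to c3. Subgame-perfect outcome: (B, c3) with payoffs (7, 12).
Now find the simultaneous Nash equilibrium.
Row's best replies: c1→B; c2→M; c3→B; c4→T; c5→M.
Player II's best replies: T→c1; M→c3; B→c3.
The unique mutual best reply is (B, c3), giving (7, 12).
Sequential outcome (B, c3) coincides with the Nash profile (B, c3).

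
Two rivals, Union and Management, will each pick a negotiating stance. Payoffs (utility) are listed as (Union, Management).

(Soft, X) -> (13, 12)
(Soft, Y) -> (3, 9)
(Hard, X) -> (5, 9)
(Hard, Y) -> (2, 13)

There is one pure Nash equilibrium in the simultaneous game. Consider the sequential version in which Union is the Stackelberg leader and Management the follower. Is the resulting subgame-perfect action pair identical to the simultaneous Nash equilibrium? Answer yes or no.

yes

Backward induction with Union moving first.
- Soft → Management plays X (best of 12, 9); Union gets 13.
- Hard → Management plays Y (best of 9, 13); Union gets 2.
Union's induced payoffs are 13, 2, so Union commits to Soft. Subgame-perfect outcome: (Soft, X) with payoffs (13, 12).
Now find the simultaneous Nash equilibrium.
Union's best replies: X→Soft; Y→Soft.
Management's best replies: Soft→X; Hard→Y.
The unique mutual best reply is (Soft, X), giving (13, 12).
Sequential outcome (Soft, X) coincides with the Nash profile (Soft, X).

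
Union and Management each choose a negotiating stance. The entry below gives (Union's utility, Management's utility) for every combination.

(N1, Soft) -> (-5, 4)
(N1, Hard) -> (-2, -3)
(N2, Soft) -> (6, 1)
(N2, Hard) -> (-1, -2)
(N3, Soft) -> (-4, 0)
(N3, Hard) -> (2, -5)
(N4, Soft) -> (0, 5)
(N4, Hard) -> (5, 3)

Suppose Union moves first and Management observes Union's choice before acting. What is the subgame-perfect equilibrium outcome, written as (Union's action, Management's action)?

Work backward from Management's decision.
- N1 → Management plays Soft (best of 4, -3); Union gets -5.
- N2 → Management plays Soft (best of 1, -2); Union gets 6.
- N3 → Management plays Soft (best of 0, -5); Union gets -4.
- N4 → Management plays Soft (best of 5, 3); Union gets 0.
Among -5, 6, -4, 0, the best is 6 at N2. Subgame-perfect outcome: (N2, Soft) with payoffs (6, 1).

(N2, Soft)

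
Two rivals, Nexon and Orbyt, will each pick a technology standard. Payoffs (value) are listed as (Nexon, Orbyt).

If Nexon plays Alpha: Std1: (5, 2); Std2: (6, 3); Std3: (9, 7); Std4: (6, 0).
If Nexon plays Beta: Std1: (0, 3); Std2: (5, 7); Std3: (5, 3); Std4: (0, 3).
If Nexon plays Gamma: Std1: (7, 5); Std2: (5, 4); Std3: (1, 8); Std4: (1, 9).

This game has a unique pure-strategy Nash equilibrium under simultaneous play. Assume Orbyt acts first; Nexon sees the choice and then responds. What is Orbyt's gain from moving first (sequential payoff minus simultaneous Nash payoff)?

Work backward from Nexon's decision.
- Std1: Nexon compares 5, 0, 7 and picks Gamma; Orbyt would get 5.
- Std2: Nexon compares 6, 5, 5 and picks Alpha; Orbyt would get 3.
- Std3: Nexon compares 9, 5, 1 and picks Alpha; Orbyt would get 7.
- Std4: Nexon compares 6, 0, 1 and picks Alpha; Orbyt would get 0.
Maximizing over 5, 3, 7, 0, Orbyt chooses Std3. Subgame-perfect outcome: (Alpha, Std3) with payoffs (9, 7).
Under simultaneous play:
Nexon's best replies: Std1→Gamma; Std2→Alpha; Std3→Alpha; Std4→Alpha.
Orbyt's best replies: Alpha→Std3; Beta→Std2; Gamma→Std4.
Only (Alpha, Std3) has each player best-responding; Nash payoffs (9, 7).
Orbyt's commitment gain: 7 − 7 = 0.

0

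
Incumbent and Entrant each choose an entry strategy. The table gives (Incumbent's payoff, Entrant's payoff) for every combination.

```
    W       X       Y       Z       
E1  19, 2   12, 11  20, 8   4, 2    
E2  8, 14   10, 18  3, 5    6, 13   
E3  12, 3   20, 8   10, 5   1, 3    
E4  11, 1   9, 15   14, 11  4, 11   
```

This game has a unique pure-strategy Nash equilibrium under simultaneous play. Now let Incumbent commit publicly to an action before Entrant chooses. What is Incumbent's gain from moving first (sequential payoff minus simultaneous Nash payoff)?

Work backward from Entrant's decision.
- E1 → Entrant plays X (best of 2, 11, 8, 2); Incumbent gets 12.
- E2 → Entrant plays X (best of 14, 18, 5, 13); Incumbent gets 10.
- E3 → Entrant plays X (best of 3, 8, 5, 3); Incumbent gets 20.
- E4 → Entrant plays X (best of 1, 15, 11, 11); Incumbent gets 9.
Incumbent's induced payoffs are 12, 10, 20, 9, so Incumbent commits to E3. Subgame-perfect outcome: (E3, X) with payoffs (20, 8).
Now find the simultaneous Nash equilibrium.
Incumbent's best replies: W→E1; X→E3; Y→E1; Z→E2.
Entrant's best replies: E1→X; E2→X; E3→X; E4→X.
The unique mutual best reply is (E3, X), giving (20, 8).
Incumbent's commitment gain: 20 − 20 = 0.

0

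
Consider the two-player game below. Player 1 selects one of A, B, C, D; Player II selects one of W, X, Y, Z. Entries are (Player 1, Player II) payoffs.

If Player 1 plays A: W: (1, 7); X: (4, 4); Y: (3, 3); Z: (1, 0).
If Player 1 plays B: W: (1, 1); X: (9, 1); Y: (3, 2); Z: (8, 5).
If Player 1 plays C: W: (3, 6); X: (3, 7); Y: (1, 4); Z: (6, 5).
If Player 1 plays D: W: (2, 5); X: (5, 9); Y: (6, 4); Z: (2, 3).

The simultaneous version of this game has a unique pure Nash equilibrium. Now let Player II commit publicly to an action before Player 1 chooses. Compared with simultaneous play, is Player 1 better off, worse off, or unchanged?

Player 1 best-responds to each possible Player II move:
- W → Player 1 plays C (best of 1, 1, 3, 2); Player II gets 6.
- X → Player 1 plays B (best of 4, 9, 3, 5); Player II gets 1.
- Y → Player 1 plays D (best of 3, 3, 1, 6); Player II gets 4.
- Z → Player 1 plays B (best of 1, 8, 6, 2); Player II gets 5.
Among 6, 1, 4, 5, the best is 6 at W. Subgame-perfect outcome: (C, W) with payoffs (3, 6).
Under simultaneous play:
Player 1's best replies: W→C; X→B; Y→D; Z→B.
Player II's best replies: A→W; B→Z; C→X; D→X.
The unique mutual best reply is (B, Z), giving (8, 5).
Player 1 earns 3 sequentially versus 8 at the Nash outcome: worse off.

worse off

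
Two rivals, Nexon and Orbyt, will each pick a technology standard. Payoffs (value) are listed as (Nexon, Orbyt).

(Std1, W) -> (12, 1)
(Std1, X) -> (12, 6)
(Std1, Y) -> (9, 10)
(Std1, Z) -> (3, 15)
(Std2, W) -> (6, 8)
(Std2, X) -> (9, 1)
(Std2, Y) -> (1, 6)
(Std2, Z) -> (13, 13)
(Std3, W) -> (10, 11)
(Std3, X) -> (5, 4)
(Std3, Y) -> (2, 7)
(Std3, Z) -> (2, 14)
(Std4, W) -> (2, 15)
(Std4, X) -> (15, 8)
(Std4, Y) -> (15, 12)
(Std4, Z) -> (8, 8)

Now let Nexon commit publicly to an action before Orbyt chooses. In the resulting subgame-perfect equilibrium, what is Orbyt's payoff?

Solve by backward induction (Nexon leads).
- Std1 → Orbyt plays Z (best of 1, 6, 10, 15); Nexon gets 3.
- Std2 → Orbyt plays Z (best of 8, 1, 6, 13); Nexon gets 13.
- Std3 → Orbyt plays Z (best of 11, 4, 7, 14); Nexon gets 2.
- Std4 → Orbyt plays W (best of 15, 8, 12, 8); Nexon gets 2.
Among 3, 13, 2, 2, the best is 13 at Std2. Subgame-perfect outcome: (Std2, Z) with payoffs (13, 13).

13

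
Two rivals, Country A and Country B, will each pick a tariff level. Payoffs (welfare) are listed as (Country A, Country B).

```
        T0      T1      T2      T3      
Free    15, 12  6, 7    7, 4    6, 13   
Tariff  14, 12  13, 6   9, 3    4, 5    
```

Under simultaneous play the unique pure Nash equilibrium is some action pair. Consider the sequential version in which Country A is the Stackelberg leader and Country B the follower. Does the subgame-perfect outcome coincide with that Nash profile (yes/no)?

no

Country B best-responds to each possible Country A move:
- Free → Country B plays T3 (best of 12, 7, 4, 13); Country A gets 6.
- Tariff → Country B plays T0 (best of 12, 6, 3, 5); Country A gets 14.
Maximizing over 6, 14, Country A chooses Tariff. Subgame-perfect outcome: (Tariff, T0) with payoffs (14, 12).
Now find the simultaneous Nash equilibrium.
Country A's best replies: T0→Free; T1→Tariff; T2→Tariff; T3→Free.
Country B's best replies: Free→T3; Tariff→T0.
The unique mutual best reply is (Free, T3), giving (6, 13).
Sequential outcome (Tariff, T0) differs from the Nash profile (Free, T3).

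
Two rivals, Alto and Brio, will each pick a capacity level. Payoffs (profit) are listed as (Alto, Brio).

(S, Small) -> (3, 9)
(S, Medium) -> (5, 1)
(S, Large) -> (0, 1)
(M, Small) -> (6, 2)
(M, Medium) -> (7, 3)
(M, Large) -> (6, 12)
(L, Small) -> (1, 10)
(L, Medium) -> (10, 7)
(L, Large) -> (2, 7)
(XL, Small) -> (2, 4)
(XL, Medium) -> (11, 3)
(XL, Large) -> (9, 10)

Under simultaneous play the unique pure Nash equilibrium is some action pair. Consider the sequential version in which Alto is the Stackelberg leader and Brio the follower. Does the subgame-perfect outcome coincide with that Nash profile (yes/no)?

Brio best-responds to each possible Alto move:
- S → Brio plays Small (best of 9, 1, 1); Alto gets 3.
- M → Brio plays Large (best of 2, 3, 12); Alto gets 6.
- L → Brio plays Small (best of 10, 7, 7); Alto gets 1.
- XL → Brio plays Large (best of 4, 3, 10); Alto gets 9.
Among 3, 6, 1, 9, the best is 9 at XL. Subgame-perfect outcome: (XL, Large) with payoffs (9, 10).
Under simultaneous play:
Alto's best replies: Small→M; Medium→XL; Large→XL.
Brio's best replies: S→Small; M→Large; L→Small; XL→Large.
The unique mutual best reply is (XL, Large), giving (9, 10).
Sequential outcome (XL, Large) coincides with the Nash profile (XL, Large).

yes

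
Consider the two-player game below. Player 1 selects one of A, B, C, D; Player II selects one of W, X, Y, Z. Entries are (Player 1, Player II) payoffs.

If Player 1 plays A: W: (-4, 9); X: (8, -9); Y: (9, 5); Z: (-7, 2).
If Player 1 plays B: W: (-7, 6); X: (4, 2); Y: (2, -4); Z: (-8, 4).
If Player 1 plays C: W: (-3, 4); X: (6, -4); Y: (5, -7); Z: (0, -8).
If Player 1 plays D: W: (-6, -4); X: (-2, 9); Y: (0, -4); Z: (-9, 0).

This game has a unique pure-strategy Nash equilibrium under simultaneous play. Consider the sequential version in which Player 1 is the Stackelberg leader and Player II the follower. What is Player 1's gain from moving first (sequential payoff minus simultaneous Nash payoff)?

Player II best-responds to each possible Player 1 move:
- A: Player II compares 9, -9, 5, 2 and picks W; Player 1 would get -4.
- B: Player II compares 6, 2, -4, 4 and picks W; Player 1 would get -7.
- C: Player II compares 4, -4, -7, -8 and picks W; Player 1 would get -3.
- D: Player II compares -4, 9, -4, 0 and picks X; Player 1 would get -2.
Among -4, -7, -3, -2, the best is -2 at D. Subgame-perfect outcome: (D, X) with payoffs (-2, 9).
Under simultaneous play:
Player 1's best replies: W→C; X→A; Y→A; Z→C.
Player II's best replies: A→W; B→W; C→W; D→X.
The unique mutual best reply is (C, W), giving (-3, 4).
Player 1's commitment gain: -2 − -3 = 1.

1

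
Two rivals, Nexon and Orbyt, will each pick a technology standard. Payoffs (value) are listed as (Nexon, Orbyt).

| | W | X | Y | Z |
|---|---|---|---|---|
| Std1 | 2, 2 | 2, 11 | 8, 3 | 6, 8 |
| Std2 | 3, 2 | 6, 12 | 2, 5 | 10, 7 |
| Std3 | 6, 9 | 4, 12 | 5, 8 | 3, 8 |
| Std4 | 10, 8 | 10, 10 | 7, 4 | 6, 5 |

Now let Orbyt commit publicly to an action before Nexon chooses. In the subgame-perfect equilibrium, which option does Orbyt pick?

X

Backward induction with Orbyt moving first.
- W: Nexon compares 2, 3, 6, 10 and picks Std4; Orbyt would get 8.
- X: Nexon compares 2, 6, 4, 10 and picks Std4; Orbyt would get 10.
- Y: Nexon compares 8, 2, 5, 7 and picks Std1; Orbyt would get 3.
- Z: Nexon compares 6, 10, 3, 6 and picks Std2; Orbyt would get 7.
Among 8, 10, 3, 7, the best is 10 at X. Subgame-perfect outcome: (Std4, X) with payoffs (10, 10).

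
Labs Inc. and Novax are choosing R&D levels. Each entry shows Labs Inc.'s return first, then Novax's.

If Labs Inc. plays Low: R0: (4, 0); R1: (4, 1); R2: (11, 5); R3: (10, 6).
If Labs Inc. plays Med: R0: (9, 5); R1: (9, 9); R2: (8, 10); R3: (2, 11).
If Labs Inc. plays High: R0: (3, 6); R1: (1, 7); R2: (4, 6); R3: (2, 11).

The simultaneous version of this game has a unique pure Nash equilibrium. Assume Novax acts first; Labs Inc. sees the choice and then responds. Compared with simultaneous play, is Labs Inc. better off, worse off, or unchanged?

Labs Inc. best-responds to each possible Novax move:
- R0: BR = Med, leader payoff 5.
- R1: BR = Med, leader payoff 9.
- R2: BR = Low, leader payoff 5.
- R3: BR = Low, leader payoff 6.
Novax's induced payoffs are 5, 9, 5, 6, so Novax commits to R1. Subgame-perfect outcome: (Med, R1) with payoffs (9, 9).
For the simultaneous game, intersect best replies.
Labs Inc.'s best replies: R0→Med; R1→Med; R2→Low; R3→Low.
Novax's best replies: Low→R3; Med→R3; High→R3.
The unique mutual best reply is (Low, R3), giving (10, 6).
Labs Inc. earns 9 sequentially versus 10 at the Nash outcome: worse off.

worse off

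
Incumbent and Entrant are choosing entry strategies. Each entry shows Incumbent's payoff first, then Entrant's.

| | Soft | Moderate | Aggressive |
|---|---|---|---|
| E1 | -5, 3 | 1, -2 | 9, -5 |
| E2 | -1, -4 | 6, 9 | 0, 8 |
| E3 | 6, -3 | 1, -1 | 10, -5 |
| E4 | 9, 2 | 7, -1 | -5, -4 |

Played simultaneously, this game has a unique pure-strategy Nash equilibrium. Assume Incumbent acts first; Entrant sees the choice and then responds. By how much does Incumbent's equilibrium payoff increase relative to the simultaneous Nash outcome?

0

Backward induction with Incumbent moving first.
- E1: Entrant compares 3, -2, -5 and picks Soft; Incumbent would get -5.
- E2: Entrant compares -4, 9, 8 and picks Moderate; Incumbent would get 6.
- E3: Entrant compares -3, -1, -5 and picks Moderate; Incumbent would get 1.
- E4: Entrant compares 2, -1, -4 and picks Soft; Incumbent would get 9.
Among -5, 6, 1, 9, the best is 9 at E4. Subgame-perfect outcome: (E4, Soft) with payoffs (9, 2).
Now find the simultaneous Nash equilibrium.
Incumbent's best replies: Soft→E4; Moderate→E4; Aggressive→E3.
Entrant's best replies: E1→Soft; E2→Moderate; E3→Moderate; E4→Soft.
Only (E4, Soft) has each player best-responding; Nash payoffs (9, 2).
Incumbent's commitment gain: 9 − 9 = 0.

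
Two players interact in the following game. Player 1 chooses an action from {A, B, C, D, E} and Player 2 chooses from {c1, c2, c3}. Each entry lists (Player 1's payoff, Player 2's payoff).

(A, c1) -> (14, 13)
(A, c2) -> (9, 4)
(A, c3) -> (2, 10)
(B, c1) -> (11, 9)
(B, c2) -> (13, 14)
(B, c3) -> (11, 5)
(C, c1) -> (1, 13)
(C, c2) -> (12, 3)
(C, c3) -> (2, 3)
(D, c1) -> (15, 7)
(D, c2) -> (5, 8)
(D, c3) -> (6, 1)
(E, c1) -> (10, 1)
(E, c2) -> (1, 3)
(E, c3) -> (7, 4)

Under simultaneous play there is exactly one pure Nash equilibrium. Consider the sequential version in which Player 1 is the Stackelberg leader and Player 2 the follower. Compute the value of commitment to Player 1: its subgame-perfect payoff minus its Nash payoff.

Player 2 best-responds to each possible Player 1 move:
- A → Player 2 plays c1 (best of 13, 4, 10); Player 1 gets 14.
- B → Player 2 plays c2 (best of 9, 14, 5); Player 1 gets 13.
- C → Player 2 plays c1 (best of 13, 3, 3); Player 1 gets 1.
- D → Player 2 plays c2 (best of 7, 8, 1); Player 1 gets 5.
- E → Player 2 plays c3 (best of 1, 3, 4); Player 1 gets 7.
Player 1's induced payoffs are 14, 13, 1, 5, 7, so Player 1 commits to A. Subgame-perfect outcome: (A, c1) with payoffs (14, 13).
Now find the simultaneous Nash equilibrium.
Player 1's best replies: c1→D; c2→B; c3→B.
Player 2's best replies: A→c1; B→c2; C→c1; D→c2; E→c3.
The unique mutual best reply is (B, c2), giving (13, 14).
Player 1's commitment gain: 14 − 13 = 1.

1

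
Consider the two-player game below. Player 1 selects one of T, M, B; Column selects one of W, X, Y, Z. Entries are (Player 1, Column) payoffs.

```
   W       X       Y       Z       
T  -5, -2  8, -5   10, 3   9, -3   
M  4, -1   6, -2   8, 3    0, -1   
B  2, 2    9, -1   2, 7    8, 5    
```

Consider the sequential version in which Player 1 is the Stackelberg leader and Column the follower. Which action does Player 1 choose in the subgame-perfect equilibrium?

T

Backward induction with Player 1 moving first.
- T → Column plays Y (best of -2, -5, 3, -3); Player 1 gets 10.
- M → Column plays Y (best of -1, -2, 3, -1); Player 1 gets 8.
- B → Column plays Y (best of 2, -1, 7, 5); Player 1 gets 2.
Among 10, 8, 2, the best is 10 at T. Subgame-perfect outcome: (T, Y) with payoffs (10, 3).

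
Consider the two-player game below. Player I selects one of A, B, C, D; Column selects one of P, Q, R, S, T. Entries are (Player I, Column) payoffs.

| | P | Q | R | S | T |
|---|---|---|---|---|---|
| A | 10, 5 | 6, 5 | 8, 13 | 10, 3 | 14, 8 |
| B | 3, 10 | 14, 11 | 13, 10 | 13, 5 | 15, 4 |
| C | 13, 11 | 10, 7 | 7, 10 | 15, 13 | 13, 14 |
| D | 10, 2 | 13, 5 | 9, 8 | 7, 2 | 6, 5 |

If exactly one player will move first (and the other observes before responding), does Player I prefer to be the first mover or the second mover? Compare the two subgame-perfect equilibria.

second

If Player I leads: Column's best replies are A→R, B→Q, C→T, D→R; Player I's induced payoffs 8, 14, 13, 9; outcome (B, Q), payoffs (14, 11).
If Column leads: Player I's best replies are P→C, Q→B, R→B, S→C, T→B; Column's induced payoffs 11, 11, 10, 13, 4; outcome (C, S), payoffs (15, 13).
Player I gets 14 moving first and 15 moving second, so Player I prefers to move second.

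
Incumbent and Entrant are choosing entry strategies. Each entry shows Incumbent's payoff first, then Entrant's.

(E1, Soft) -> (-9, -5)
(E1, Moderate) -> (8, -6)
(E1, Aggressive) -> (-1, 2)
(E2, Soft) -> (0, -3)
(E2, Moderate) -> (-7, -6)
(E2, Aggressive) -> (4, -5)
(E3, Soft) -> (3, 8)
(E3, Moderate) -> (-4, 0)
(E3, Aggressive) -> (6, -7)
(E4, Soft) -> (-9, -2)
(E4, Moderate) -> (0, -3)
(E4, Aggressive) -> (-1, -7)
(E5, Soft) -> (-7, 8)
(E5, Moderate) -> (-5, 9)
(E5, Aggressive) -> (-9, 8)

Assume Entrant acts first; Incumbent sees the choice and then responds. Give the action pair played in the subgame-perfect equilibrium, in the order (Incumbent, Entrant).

(E3, Soft)

Work backward from Incumbent's decision.
- Soft: BR = E3, leader payoff 8.
- Moderate: BR = E1, leader payoff -6.
- Aggressive: BR = E3, leader payoff -7.
Among 8, -6, -7, the best is 8 at Soft. Subgame-perfect outcome: (E3, Soft) with payoffs (3, 8).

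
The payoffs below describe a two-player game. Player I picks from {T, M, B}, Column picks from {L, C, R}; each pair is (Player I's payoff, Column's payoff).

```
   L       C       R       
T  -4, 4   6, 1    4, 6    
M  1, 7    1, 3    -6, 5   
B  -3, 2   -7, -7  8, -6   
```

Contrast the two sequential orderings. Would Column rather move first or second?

first

If Player I leads: Column's best replies are T→R, M→L, B→L; Player I's induced payoffs 4, 1, -3; outcome (T, R), payoffs (4, 6).
If Column leads: Player I's best replies are L→M, C→T, R→B; Column's induced payoffs 7, 1, -6; outcome (M, L), payoffs (1, 7).
Column gets 7 moving first and 6 moving second, so Column prefers to move first.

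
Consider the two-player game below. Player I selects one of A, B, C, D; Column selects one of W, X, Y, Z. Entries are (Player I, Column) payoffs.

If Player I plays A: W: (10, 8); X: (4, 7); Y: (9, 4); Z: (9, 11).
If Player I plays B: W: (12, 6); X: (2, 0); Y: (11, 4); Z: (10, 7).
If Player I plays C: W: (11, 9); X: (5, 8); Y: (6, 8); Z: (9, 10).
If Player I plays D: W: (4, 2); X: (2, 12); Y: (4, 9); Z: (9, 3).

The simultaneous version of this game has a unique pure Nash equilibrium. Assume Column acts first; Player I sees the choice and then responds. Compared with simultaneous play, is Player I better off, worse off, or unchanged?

worse off

Player I best-responds to each possible Column move:
- W: Player I compares 10, 12, 11, 4 and picks B; Column would get 6.
- X: Player I compares 4, 2, 5, 2 and picks C; Column would get 8.
- Y: Player I compares 9, 11, 6, 4 and picks B; Column would get 4.
- Z: Player I compares 9, 10, 9, 9 and picks B; Column would get 7.
Column's induced payoffs are 6, 8, 4, 7, so Column commits to X. Subgame-perfect outcome: (C, X) with payoffs (5, 8).
Under simultaneous play:
Player I's best replies: W→B; X→C; Y→B; Z→B.
Column's best replies: A→Z; B→Z; C→Z; D→X.
Only (B, Z) has each player best-responding; Nash payoffs (10, 7).
Player I earns 5 sequentially versus 10 at the Nash outcome: worse off.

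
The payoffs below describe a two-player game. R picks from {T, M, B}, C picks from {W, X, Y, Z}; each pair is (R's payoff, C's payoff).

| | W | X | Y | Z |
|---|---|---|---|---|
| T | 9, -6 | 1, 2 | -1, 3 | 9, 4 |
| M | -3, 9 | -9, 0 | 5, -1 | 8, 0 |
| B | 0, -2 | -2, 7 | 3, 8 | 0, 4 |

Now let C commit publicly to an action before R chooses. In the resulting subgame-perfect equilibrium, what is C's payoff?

Work backward from R's decision.
- W: R compares 9, -3, 0 and picks T; C would get -6.
- X: R compares 1, -9, -2 and picks T; C would get 2.
- Y: R compares -1, 5, 3 and picks M; C would get -1.
- Z: R compares 9, 8, 0 and picks T; C would get 4.
Among -6, 2, -1, 4, the best is 4 at Z. Subgame-perfect outcome: (T, Z) with payoffs (9, 4).

4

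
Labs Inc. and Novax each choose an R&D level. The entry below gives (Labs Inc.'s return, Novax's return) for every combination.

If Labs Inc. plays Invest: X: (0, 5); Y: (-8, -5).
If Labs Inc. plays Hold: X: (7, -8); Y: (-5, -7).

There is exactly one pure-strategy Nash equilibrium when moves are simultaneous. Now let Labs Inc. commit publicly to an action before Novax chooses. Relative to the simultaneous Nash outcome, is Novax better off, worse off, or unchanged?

Work backward from Novax's decision.
- Invest → Novax plays X (best of 5, -5); Labs Inc. gets 0.
- Hold → Novax plays Y (best of -8, -7); Labs Inc. gets -5.
Labs Inc.'s induced payoffs are 0, -5, so Labs Inc. commits to Invest. Subgame-perfect outcome: (Invest, X) with payoffs (0, 5).
For the simultaneous game, intersect best replies.
Labs Inc.'s best replies: X→Hold; Y→Hold.
Novax's best replies: Invest→X; Hold→Y.
Only (Hold, Y) has each player best-responding; Nash payoffs (-5, -7).
Novax earns 5 sequentially versus -7 at the Nash outcome: better off.

better off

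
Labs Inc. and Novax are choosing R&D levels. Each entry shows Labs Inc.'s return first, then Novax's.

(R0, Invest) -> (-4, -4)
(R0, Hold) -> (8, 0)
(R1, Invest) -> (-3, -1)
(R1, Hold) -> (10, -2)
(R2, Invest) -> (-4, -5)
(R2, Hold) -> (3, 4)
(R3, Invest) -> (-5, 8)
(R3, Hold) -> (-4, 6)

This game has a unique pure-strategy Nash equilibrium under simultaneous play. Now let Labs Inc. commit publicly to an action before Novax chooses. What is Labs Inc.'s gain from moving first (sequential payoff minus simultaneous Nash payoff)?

Work backward from Novax's decision.
- R0: Novax compares -4, 0 and picks Hold; Labs Inc. would get 8.
- R1: Novax compares -1, -2 and picks Invest; Labs Inc. would get -3.
- R2: Novax compares -5, 4 and picks Hold; Labs Inc. would get 3.
- R3: Novax compares 8, 6 and picks Invest; Labs Inc. would get -5.
Labs Inc.'s induced payoffs are 8, -3, 3, -5, so Labs Inc. commits to R0. Subgame-perfect outcome: (R0, Hold) with payoffs (8, 0).
Now find the simultaneous Nash equilibrium.
Labs Inc.'s best replies: Invest→R1; Hold→R1.
Novax's best replies: R0→Hold; R1→Invest; R2→Hold; R3→Invest.
The unique mutual best reply is (R1, Invest), giving (-3, -1).
Labs Inc.'s commitment gain: 8 − -3 = 11.

11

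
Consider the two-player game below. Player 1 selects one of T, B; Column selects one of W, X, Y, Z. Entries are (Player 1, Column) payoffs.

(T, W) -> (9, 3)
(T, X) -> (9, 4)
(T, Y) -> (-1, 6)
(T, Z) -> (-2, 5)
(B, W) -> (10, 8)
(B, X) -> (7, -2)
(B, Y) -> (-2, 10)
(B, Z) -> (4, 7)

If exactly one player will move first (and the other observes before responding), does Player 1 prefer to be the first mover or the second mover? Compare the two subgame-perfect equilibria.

second

If Player 1 leads: Column's best replies are T→Y, B→Y; Player 1's induced payoffs -1, -2; outcome (T, Y), payoffs (-1, 6).
If Column leads: Player 1's best replies are W→B, X→T, Y→T, Z→B; Column's induced payoffs 8, 4, 6, 7; outcome (B, W), payoffs (10, 8).
Player 1 gets -1 moving first and 10 moving second, so Player 1 prefers to move second.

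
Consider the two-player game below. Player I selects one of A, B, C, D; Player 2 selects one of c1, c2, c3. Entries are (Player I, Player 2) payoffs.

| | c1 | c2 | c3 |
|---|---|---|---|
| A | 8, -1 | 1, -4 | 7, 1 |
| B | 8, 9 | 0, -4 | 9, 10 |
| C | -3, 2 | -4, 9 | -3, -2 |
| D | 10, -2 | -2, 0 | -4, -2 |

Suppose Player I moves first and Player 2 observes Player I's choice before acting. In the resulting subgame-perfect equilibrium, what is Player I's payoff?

9

Player 2 best-responds to each possible Player I move:
- A → Player 2 plays c3 (best of -1, -4, 1); Player I gets 7.
- B → Player 2 plays c3 (best of 9, -4, 10); Player I gets 9.
- C → Player 2 plays c2 (best of 2, 9, -2); Player I gets -4.
- D → Player 2 plays c2 (best of -2, 0, -2); Player I gets -2.
Maximizing over 7, 9, -4, -2, Player I chooses B. Subgame-perfect outcome: (B, c3) with payoffs (9, 10).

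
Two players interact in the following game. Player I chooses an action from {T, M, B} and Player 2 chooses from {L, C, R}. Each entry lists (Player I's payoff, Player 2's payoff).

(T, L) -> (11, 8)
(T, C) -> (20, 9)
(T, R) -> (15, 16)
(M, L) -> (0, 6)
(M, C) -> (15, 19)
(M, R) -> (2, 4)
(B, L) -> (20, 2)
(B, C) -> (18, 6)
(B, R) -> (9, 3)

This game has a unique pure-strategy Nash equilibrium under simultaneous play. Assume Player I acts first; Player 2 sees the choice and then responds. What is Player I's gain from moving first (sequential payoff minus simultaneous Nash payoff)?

Work backward from Player 2's decision.
- T: Player 2 compares 8, 9, 16 and picks R; Player I would get 15.
- M: Player 2 compares 6, 19, 4 and picks C; Player I would get 15.
- B: Player 2 compares 2, 6, 3 and picks C; Player I would get 18.
Maximizing over 15, 15, 18, Player I chooses B. Subgame-perfect outcome: (B, C) with payoffs (18, 6).
Now find the simultaneous Nash equilibrium.
Player I's best replies: L→B; C→T; R→T.
Player 2's best replies: T→R; M→C; B→C.
Only (T, R) has each player best-responding; Nash payoffs (15, 16).
Player I's commitment gain: 18 − 15 = 3.

3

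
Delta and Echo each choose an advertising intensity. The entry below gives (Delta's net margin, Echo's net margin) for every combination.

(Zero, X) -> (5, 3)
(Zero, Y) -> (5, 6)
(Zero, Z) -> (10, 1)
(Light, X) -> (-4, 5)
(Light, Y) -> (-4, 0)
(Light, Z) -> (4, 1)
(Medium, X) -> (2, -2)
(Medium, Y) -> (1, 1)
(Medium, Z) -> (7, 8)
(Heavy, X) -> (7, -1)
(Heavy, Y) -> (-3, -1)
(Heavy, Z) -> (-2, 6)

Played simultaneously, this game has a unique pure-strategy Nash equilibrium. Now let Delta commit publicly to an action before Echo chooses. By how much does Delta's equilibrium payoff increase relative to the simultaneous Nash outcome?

2

Work backward from Echo's decision.
- Zero → Echo plays Y (best of 3, 6, 1); Delta gets 5.
- Light → Echo plays X (best of 5, 0, 1); Delta gets -4.
- Medium → Echo plays Z (best of -2, 1, 8); Delta gets 7.
- Heavy → Echo plays Z (best of -1, -1, 6); Delta gets -2.
Among 5, -4, 7, -2, the best is 7 at Medium. Subgame-perfect outcome: (Medium, Z) with payoffs (7, 8).
For the simultaneous game, intersect best replies.
Delta's best replies: X→Heavy; Y→Zero; Z→Zero.
Echo's best replies: Zero→Y; Light→X; Medium→Z; Heavy→Z.
Only (Zero, Y) has each player best-responding; Nash payoffs (5, 6).
Delta's commitment gain: 7 − 5 = 2.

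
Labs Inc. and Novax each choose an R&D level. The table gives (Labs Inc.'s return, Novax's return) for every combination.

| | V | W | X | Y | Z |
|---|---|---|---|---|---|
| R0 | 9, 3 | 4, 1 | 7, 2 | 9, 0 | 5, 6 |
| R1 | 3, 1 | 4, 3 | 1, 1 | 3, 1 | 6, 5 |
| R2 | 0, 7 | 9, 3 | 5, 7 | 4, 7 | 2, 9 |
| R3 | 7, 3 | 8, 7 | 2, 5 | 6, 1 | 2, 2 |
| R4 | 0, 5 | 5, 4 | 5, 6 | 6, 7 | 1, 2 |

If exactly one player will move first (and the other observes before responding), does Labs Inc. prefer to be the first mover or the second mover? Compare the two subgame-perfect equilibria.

If Labs Inc. leads: Novax's best replies are R0→Z, R1→Z, R2→Z, R3→W, R4→Y; Labs Inc.'s induced payoffs 5, 6, 2, 8, 6; outcome (R3, W), payoffs (8, 7).
If Novax leads: Labs Inc.'s best replies are V→R0, W→R2, X→R0, Y→R0, Z→R1; Novax's induced payoffs 3, 3, 2, 0, 5; outcome (R1, Z), payoffs (6, 5).
Labs Inc. gets 8 moving first and 6 moving second, so Labs Inc. prefers to move first.

first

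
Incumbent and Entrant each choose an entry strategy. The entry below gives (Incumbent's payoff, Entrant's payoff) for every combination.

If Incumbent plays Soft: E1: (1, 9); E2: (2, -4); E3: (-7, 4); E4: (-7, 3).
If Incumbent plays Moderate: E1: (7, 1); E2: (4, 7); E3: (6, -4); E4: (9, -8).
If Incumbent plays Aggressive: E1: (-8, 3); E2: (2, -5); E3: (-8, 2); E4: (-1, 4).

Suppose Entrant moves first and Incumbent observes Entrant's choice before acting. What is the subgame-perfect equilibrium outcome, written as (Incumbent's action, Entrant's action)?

(Moderate, E2)

Work backward from Incumbent's decision.
- E1: Incumbent compares 1, 7, -8 and picks Moderate; Entrant would get 1.
- E2: Incumbent compares 2, 4, 2 and picks Moderate; Entrant would get 7.
- E3: Incumbent compares -7, 6, -8 and picks Moderate; Entrant would get -4.
- E4: Incumbent compares -7, 9, -1 and picks Moderate; Entrant would get -8.
Among 1, 7, -4, -8, the best is 7 at E2. Subgame-perfect outcome: (Moderate, E2) with payoffs (4, 7).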